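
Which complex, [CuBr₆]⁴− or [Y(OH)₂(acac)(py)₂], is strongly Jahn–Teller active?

[CuBr₆]⁴−

[CuBr₆]⁴−: Ligand charges: each bromide is −1. With an overall charge of −4 the copper centre must be in the +2 oxidation state. Copper is a group-11 element; Cu(II) is therefore d⁹. The t₂g⁶e_g³ configuration has an unevenly filled e_g set; the Jahn–Teller theorem predicts a tetragonal distortion (typically axial elongation) to lift the degeneracy.
[Y(OH)₂(acac)(py)₂]: Ligand charges: each hydroxide is −1; each acetylacetonate is −1; pyridine is neutral. With an overall charge of 0 the yttrium centre must be in the +3 oxidation state. Y sits in group 3, so the d-electron count is 3 − 3 = 0. The d⁰ configuration leaves the e_g set evenly filled (or empty) — no strong Jahn–Teller driving force.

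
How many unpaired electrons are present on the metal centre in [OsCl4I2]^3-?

1 unpaired electron

Summing ligand charges against the −3 overall charge gives an oxidation state of +3 for osmium.
Osmium is a group-8 element; Os(III) is therefore d⁵.
The spin state decides the count: a 5d ion has a large Δₒ and is invariably low-spin.
An octahedral low-spin d⁵ ion is t₂g⁵e_g⁰, giving 1 unpaired electron.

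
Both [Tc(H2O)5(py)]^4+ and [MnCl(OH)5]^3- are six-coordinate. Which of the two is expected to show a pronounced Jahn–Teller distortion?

[Tc(H2O)5(py)]^4+: Ligand charges: water is neutral; pyridine is neutral. With an overall charge of +4 the technetium centre must be in the +4 oxidation state. Technetium is a group-7 element; Tc(IV) is therefore d³. The d³ configuration leaves the e_g set evenly filled (or empty) — no strong Jahn–Teller driving force.
[MnCl(OH)5]^3-: Ligand charges: each chloride is −1; each hydroxide is −1. With an overall charge of −3 the manganese centre must be in the +3 oxidation state. Group 7 minus oxidation state 3 gives a d⁴ configuration. Chloride and hydroxide are weak-field ligands for a first-row metal, so the complex is high-spin. The t₂g³e_g¹ (high-spin) configuration has an unevenly filled e_g set; the Jahn–Teller theorem predicts a tetragonal distortion (typically axial elongation) to lift the degeneracy.

[MnCl(OH)5]^3-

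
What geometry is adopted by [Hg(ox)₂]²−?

tetrahedral

Each oxalate is −2; balancing the −2 overall charge requires Hg(II).
Hg sits in group 12, so the d-electron count is 12 − 2 = 10.
Counting donor atoms: 2×oxalate (bidentate) → 4 donors. Coordination number = 4.
A d¹⁰ ion has no crystal-field stabilisation preference between square planar and tetrahedral, so four ligands adopt the sterically favoured tetrahedral geometry.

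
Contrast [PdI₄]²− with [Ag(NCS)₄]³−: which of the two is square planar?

[PdI₄]²−

For [PdI₄]²−: Each iodide is −1; balancing the −2 overall charge requires Pd(II). Palladium is a group-10 element; Pd(II) is therefore d⁸. A 4d d⁸ ion has a large crystal-field splitting; square planar leaves the high-energy d_{x²−y²} orbital empty and maximises CFSE. → square planar.
For [Ag(NCS)₄]³−: Summing ligand charges against the −3 overall charge gives an oxidation state of +1 for silver. Silver is a group-11 element; Ag(I) is therefore d¹⁰. A d¹⁰ ion has no crystal-field stabilisation preference between square planar and tetrahedral, so four ligands adopt the sterically favoured tetrahedral geometry. → tetrahedral.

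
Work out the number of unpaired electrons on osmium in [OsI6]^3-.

Summing ligand charges against the −3 overall charge gives an oxidation state of +3 for osmium.
Os sits in group 8, so the d-electron count is 8 − 3 = 5.
The spin state decides the count: a 5d ion has a large Δₒ and is invariably low-spin.
An octahedral low-spin d⁵ ion is t₂g⁵e_g⁰, giving 1 unpaired electron.

1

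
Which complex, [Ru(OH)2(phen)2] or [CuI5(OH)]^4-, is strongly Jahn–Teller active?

[CuI5(OH)]^4-

[Ru(OH)2(phen)2]: Each hydroxide is −1; 1,10-phenanthroline is neutral; balancing the 0 overall charge requires Ru(II). Ruthenium is a group-8 element; Ru(II) is therefore d⁶. A 4d ion has a large Δₒ and is invariably low-spin. The d⁶ configuration leaves the e_g set evenly filled (or empty) — no strong Jahn–Teller driving force.
[CuI5(OH)]^4-: Summing ligand charges against the −4 overall charge gives an oxidation state of +2 for copper. Group 11 minus oxidation state 2 gives a d⁹ configuration. The t₂g⁶e_g³ configuration has an unevenly filled e_g set; the Jahn–Teller theorem predicts a tetragonal distortion (typically axial elongation) to lift the degeneracy.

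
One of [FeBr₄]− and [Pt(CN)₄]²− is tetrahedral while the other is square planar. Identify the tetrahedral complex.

For [FeBr₄]−: Ligand charges: each bromide is −1. With an overall charge of −1 the iron centre must be in the +3 oxidation state. Iron is a group-8 element; Fe(III) is therefore d⁵. A high-spin d⁵ ion has zero CFSE in either geometry, so four ligands adopt the sterically favoured tetrahedral geometry. → tetrahedral.
For [Pt(CN)₄]²−: Each cyanide is −1; balancing the −2 overall charge requires Pt(II). Platinum is a group-10 element; Pt(II) is therefore d⁸. A 5d d⁸ ion has a large crystal-field splitting; square planar leaves the high-energy d_{x²−y²} orbital empty and maximises CFSE. → square planar.

[FeBr₄]−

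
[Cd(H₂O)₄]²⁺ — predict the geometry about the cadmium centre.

tetrahedral

Summing ligand charges against the +2 overall charge gives an oxidation state of +2 for cadmium.
Group 12 minus oxidation state 2 gives a d¹⁰ configuration.
With 4 monodentate ligands the coordination number is 4.
A d¹⁰ ion has no crystal-field stabilisation preference between square planar and tetrahedral, so four ligands adopt the sterically favoured tetrahedral geometry.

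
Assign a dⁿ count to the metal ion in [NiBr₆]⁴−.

d8

Each bromide is −1; balancing the −4 overall charge requires Ni(II).
Group 10 minus oxidation state 2 gives a d⁸ configuration.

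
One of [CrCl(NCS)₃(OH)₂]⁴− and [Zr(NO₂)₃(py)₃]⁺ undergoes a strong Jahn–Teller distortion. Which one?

[CrCl(NCS)₃(OH)₂]⁴−

[CrCl(NCS)₃(OH)₂]⁴−: Ligand charges: each chloride is −1; each isothiocyanate is −1; each hydroxide is −1. With an overall charge of −4 the chromium centre must be in the +2 oxidation state. Group 6 minus oxidation state 2 gives a d⁴ configuration. Chloride, hydroxide, and isothiocyanate are weak-field ligands for a first-row metal, so the complex is high-spin. The t₂g³e_g¹ (high-spin) configuration has an unevenly filled e_g set; the Jahn–Teller theorem predicts a tetragonal distortion (typically axial elongation) to lift the degeneracy.
[Zr(NO₂)₃(py)₃]⁺: Summing ligand charges against the +1 overall charge gives an oxidation state of +4 for zirconium. Zr sits in group 4, so the d-electron count is 4 − 4 = 0. The d⁰ configuration leaves the e_g set evenly filled (or empty) — no strong Jahn–Teller driving force.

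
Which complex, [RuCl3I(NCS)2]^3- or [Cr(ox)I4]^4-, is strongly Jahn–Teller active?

[Cr(ox)I4]^4-

[RuCl3I(NCS)2]^3-: Ligand charges: each chloride is −1; each iodide is −1; each isothiocyanate is −1. With an overall charge of −3 the ruthenium centre must be in the +3 oxidation state. Group 8 minus oxidation state 3 gives a d⁵ configuration. A 4d ion has a large Δₒ and is invariably low-spin. The d⁵ configuration leaves the e_g set evenly filled (or empty) — no strong Jahn–Teller driving force.
[Cr(ox)I4]^4-: Ligand charges: each oxalate is −2; each iodide is −1. With an overall charge of −4 the chromium centre must be in the +2 oxidation state. Chromium is a group-6 element; Cr(II) is therefore d⁴. Iodide and oxalate are weak-field ligands for a first-row metal, so the complex is high-spin. The t₂g³e_g¹ (high-spin) configuration has an unevenly filled e_g set; the Jahn–Teller theorem predicts a tetragonal distortion (typically axial elongation) to lift the degeneracy.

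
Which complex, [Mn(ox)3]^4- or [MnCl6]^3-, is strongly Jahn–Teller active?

[MnCl6]^3-

[Mn(ox)3]^4-: Summing ligand charges against the −4 overall charge gives an oxidation state of +2 for manganese. Mn sits in group 7, so the d-electron count is 7 − 2 = 5. Oxalate is a weak-field ligand for a first-row metal, so the complex is high-spin. The d⁵ configuration leaves the e_g set evenly filled (or empty) — no strong Jahn–Teller driving force.
[MnCl6]^3-: Summing ligand charges against the −3 overall charge gives an oxidation state of +3 for manganese. Group 7 minus oxidation state 3 gives a d⁴ configuration. Chloride is a weak-field ligand for a first-row metal, so the complex is high-spin. The t₂g³e_g¹ (high-spin) configuration has an unevenly filled e_g set; the Jahn–Teller theorem predicts a tetragonal distortion (typically axial elongation) to lift the degeneracy.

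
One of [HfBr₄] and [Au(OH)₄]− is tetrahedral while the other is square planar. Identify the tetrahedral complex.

For [HfBr₄]: Each bromide is −1; balancing the 0 overall charge requires Hf(IV). Group 4 minus oxidation state 4 gives a d⁰ configuration. A d⁰ ion has no crystal-field stabilisation preference between square planar and tetrahedral, so four ligands adopt the sterically favoured tetrahedral geometry. → tetrahedral.
For [Au(OH)₄]−: Summing ligand charges against the −1 overall charge gives an oxidation state of +3 for gold. Gold is a group-11 element; Au(III) is therefore d⁸. A 5d d⁸ ion has a large crystal-field splitting; square planar leaves the high-energy d_{x²−y²} orbital empty and maximises CFSE. → square planar.

[HfBr₄]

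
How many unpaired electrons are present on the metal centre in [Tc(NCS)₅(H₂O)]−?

Each isothiocyanate is −1; water is neutral; balancing the −1 overall charge requires Tc(IV).
Technetium is a group-7 element; Tc(IV) is therefore d³.
In an octahedral field the d³ configuration is t₂g³e_g⁰ (only one arrangement possible), giving 3 unpaired electrons.

3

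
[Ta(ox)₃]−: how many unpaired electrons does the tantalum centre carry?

0

Each oxalate is −2; balancing the −1 overall charge requires Ta(V).
Group 5 minus oxidation state 5 gives a d⁰ configuration.
Counting donor atoms: 3×oxalate (bidentate) → 6 donors. Coordination number = 6.
In an octahedral field the d⁰ configuration is t₂g⁰e_g⁰, giving 0 unpaired electrons.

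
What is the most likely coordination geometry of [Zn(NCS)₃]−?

Ligand charges: each isothiocyanate is −1. With an overall charge of −1 the zinc centre must be in the +2 oxidation state.
Zinc is a group-12 element; Zn(II) is therefore d¹⁰.
Coordination number: 3.
Three ligands around a d¹⁰ centre minimise repulsion in a trigonal-planar arrangement.

trigonal planar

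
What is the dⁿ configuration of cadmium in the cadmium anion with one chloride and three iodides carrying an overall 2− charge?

d10

Summing ligand charges against the −2 overall charge gives an oxidation state of +2 for cadmium.
Cd sits in group 12, so the d-electron count is 12 − 2 = 10.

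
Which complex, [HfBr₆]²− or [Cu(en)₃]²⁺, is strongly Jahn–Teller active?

[Cu(en)₃]²⁺

[HfBr₆]²−: Summing ligand charges against the −2 overall charge gives an oxidation state of +4 for hafnium. Group 4 minus oxidation state 4 gives a d⁰ configuration. The d⁰ configuration leaves the e_g set evenly filled (or empty) — no strong Jahn–Teller driving force.
[Cu(en)₃]²⁺: Summing ligand charges against the +2 overall charge gives an oxidation state of +2 for copper. Cu sits in group 11, so the d-electron count is 11 − 2 = 9. The t₂g⁶e_g³ configuration has an unevenly filled e_g set; the Jahn–Teller theorem predicts a tetragonal distortion (typically axial elongation) to lift the degeneracy.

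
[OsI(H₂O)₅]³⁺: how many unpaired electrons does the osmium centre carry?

Each iodide is −1; water is neutral; balancing the +3 overall charge requires Os(IV).
Osmium is a group-8 element; Os(IV) is therefore d⁴.
The spin state decides the count: a 5d ion has a large Δₒ and is invariably low-spin.
An octahedral low-spin d⁴ ion is t₂g⁴e_g⁰, giving 2 unpaired electrons.

2 unpaired electrons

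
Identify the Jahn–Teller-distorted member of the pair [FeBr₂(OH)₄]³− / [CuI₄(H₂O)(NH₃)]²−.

[FeBr₂(OH)₄]³−: Each bromide is −1; each hydroxide is −1; balancing the −3 overall charge requires Fe(III). Fe sits in group 8, so the d-electron count is 8 − 3 = 5. Bromide and hydroxide are weak-field ligands for a first-row metal, so the complex is high-spin. The d⁵ configuration leaves the e_g set evenly filled (or empty) — no strong Jahn–Teller driving force.
[CuI₄(H₂O)(NH₃)]²−: Ligand charges: each iodide is −1; water is neutral; ammonia is neutral. With an overall charge of −2 the copper centre must be in the +2 oxidation state. Cu sits in group 11, so the d-electron count is 11 − 2 = 9. The t₂g⁶e_g³ configuration has an unevenly filled e_g set; the Jahn–Teller theorem predicts a tetragonal distortion (typically axial elongation) to lift the degeneracy.

[CuI₄(H₂O)(NH₃)]²−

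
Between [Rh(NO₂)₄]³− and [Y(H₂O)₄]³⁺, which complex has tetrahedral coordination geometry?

[Y(H₂O)₄]³⁺

For [Rh(NO₂)₄]³−: Summing ligand charges against the −3 overall charge gives an oxidation state of +1 for rhodium. Rhodium is a group-9 element; Rh(I) is therefore d⁸. A 4d d⁸ ion has a large crystal-field splitting; square planar leaves the high-energy d_{x²−y²} orbital empty and maximises CFSE. → square planar.
For [Y(H₂O)₄]³⁺: Ligand charges: water is neutral. With an overall charge of +3 the yttrium centre must be in the +3 oxidation state. Group 3 minus oxidation state 3 gives a d⁰ configuration. A d⁰ ion has no crystal-field stabilisation preference between square planar and tetrahedral, so four ligands adopt the sterically favoured tetrahedral geometry. → tetrahedral.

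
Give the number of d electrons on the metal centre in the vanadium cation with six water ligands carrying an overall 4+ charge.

Ligand charges: water is neutral. With an overall charge of +4 the vanadium centre must be in the +4 oxidation state.
Vanadium is a group-5 element; V(IV) is therefore d¹.

d1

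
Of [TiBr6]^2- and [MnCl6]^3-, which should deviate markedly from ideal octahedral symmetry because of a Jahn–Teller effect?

[TiBr6]^2-: Ligand charges: each bromide is −1. With an overall charge of −2 the titanium centre must be in the +4 oxidation state. Group 4 minus oxidation state 4 gives a d⁰ configuration. The d⁰ configuration leaves the e_g set evenly filled (or empty) — no strong Jahn–Teller driving force.
[MnCl6]^3-: Each chloride is −1; balancing the −3 overall charge requires Mn(III). Manganese is a group-7 element; Mn(III) is therefore d⁴. Chloride is a weak-field ligand for a first-row metal, so the complex is high-spin. The t₂g³e_g¹ (high-spin) configuration has an unevenly filled e_g set; the Jahn–Teller theorem predicts a tetragonal distortion (typically axial elongation) to lift the degeneracy.

[MnCl6]^3-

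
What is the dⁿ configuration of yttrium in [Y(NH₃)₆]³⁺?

Ammonia is neutral; balancing the +3 overall charge requires Y(III).
Y sits in group 3, so the d-electron count is 3 − 3 = 0.

d⁰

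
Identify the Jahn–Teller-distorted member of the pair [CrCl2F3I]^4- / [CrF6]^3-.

[CrCl2F3I]^4-

[CrCl2F3I]^4-: Each chloride is −1; each fluoride is −1; each iodide is −1; balancing the −4 overall charge requires Cr(II). Cr sits in group 6, so the d-electron count is 6 − 2 = 4. Chloride, fluoride, and iodide are weak-field ligands for a first-row metal, so the complex is high-spin. The t₂g³e_g¹ (high-spin) configuration has an unevenly filled e_g set; the Jahn–Teller theorem predicts a tetragonal distortion (typically axial elongation) to lift the degeneracy.
[CrF6]^3-: Summing ligand charges against the −3 overall charge gives an oxidation state of +3 for chromium. Chromium is a group-6 element; Cr(III) is therefore d³. The d³ configuration leaves the e_g set evenly filled (or empty) — no strong Jahn–Teller driving force.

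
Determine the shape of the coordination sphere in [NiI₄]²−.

tetrahedral

Each iodide is −1; balancing the −2 overall charge requires Ni(II).
Nickel is a group-10 element; Ni(II) is therefore d⁸.
With 4 monodentate ligands the coordination number is 4.
Iodide is a weak-field ligand.
With weak-field ligands the CFSE gain from square planar is small, so a 3d d⁸ ion takes the sterically preferred tetrahedral geometry.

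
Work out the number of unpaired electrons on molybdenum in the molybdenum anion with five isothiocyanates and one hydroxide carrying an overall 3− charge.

Ligand charges: each isothiocyanate is −1; each hydroxide is −1. With an overall charge of −3 the molybdenum centre must be in the +3 oxidation state.
Molybdenum is a group-6 element; Mo(III) is therefore d³.
In an octahedral field the d³ configuration is t₂g³e_g⁰ (only one arrangement possible), giving 3 unpaired electrons.

3 unpaired electrons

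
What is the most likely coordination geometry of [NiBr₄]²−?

Ligand charges: each bromide is −1. With an overall charge of −2 the nickel centre must be in the +2 oxidation state.
Ni sits in group 10, so the d-electron count is 10 − 2 = 8.
With 4 monodentate ligands the coordination number is 4.
Bromide is a weak-field ligand.
With weak-field ligands the CFSE gain from square planar is small, so a 3d d⁸ ion takes the sterically preferred tetrahedral geometry.

tetrahedral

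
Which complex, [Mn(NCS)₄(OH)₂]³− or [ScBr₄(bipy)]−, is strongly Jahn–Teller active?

[Mn(NCS)₄(OH)₂]³−

[Mn(NCS)₄(OH)₂]³−: Summing ligand charges against the −3 overall charge gives an oxidation state of +3 for manganese. Manganese is a group-7 element; Mn(III) is therefore d⁴. Hydroxide and isothiocyanate are weak-field ligands for a first-row metal, so the complex is high-spin. The t₂g³e_g¹ (high-spin) configuration has an unevenly filled e_g set; the Jahn–Teller theorem predicts a tetragonal distortion (typically axial elongation) to lift the degeneracy.
[ScBr₄(bipy)]−: Each bromide is −1; 2,2′-bipyridine is neutral; balancing the −1 overall charge requires Sc(III). Scandium is a group-3 element; Sc(III) is therefore d⁰. The d⁰ configuration leaves the e_g set evenly filled (or empty) — no strong Jahn–Teller driving force.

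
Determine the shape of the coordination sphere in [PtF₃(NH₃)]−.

Ligand charges: each fluoride is −1; ammonia is neutral. With an overall charge of −1 the platinum centre must be in the +2 oxidation state.
Pt sits in group 10, so the d-electron count is 10 − 2 = 8.
With 4 monodentate ligands the coordination number is 4.
A 5d d⁸ ion has a large crystal-field splitting; square planar leaves the high-energy d_{x²−y²} orbital empty and maximises CFSE.

square planar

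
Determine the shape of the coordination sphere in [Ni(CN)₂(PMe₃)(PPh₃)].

square planar

Summing ligand charges against the 0 overall charge gives an oxidation state of +2 for nickel.
Nickel is a group-10 element; Ni(II) is therefore d⁸.
With 4 monodentate ligands the coordination number is 4.
Cyanide, trimethylphosphine, and triphenylphosphine are strong-field ligands (high in the spectrochemical series).
A 3d d⁸ ion with strong-field ligands gains enough CFSE to favour square planar over tetrahedral.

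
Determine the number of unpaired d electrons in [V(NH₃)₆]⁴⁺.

1

Summing ligand charges against the +4 overall charge gives an oxidation state of +4 for vanadium.
Group 5 minus oxidation state 4 gives a d¹ configuration.
In an octahedral field the d¹ configuration is t₂g¹e_g⁰ (only one arrangement possible), giving 1 unpaired electron.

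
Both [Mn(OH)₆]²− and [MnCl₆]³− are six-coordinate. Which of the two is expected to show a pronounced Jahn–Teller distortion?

[Mn(OH)₆]²−: Summing ligand charges against the −2 overall charge gives an oxidation state of +4 for manganese. Mn sits in group 7, so the d-electron count is 7 − 4 = 3. The d³ configuration leaves the e_g set evenly filled (or empty) — no strong Jahn–Teller driving force.
[MnCl₆]³−: Each chloride is −1; balancing the −3 overall charge requires Mn(III). Mn sits in group 7, so the d-electron count is 7 − 3 = 4. Chloride is a weak-field ligand for a first-row metal, so the complex is high-spin. The t₂g³e_g¹ (high-spin) configuration has an unevenly filled e_g set; the Jahn–Teller theorem predicts a tetragonal distortion (typically axial elongation) to lift the degeneracy.

[MnCl₆]³−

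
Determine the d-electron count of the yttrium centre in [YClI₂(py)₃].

d0

Summing ligand charges against the 0 overall charge gives an oxidation state of +3 for yttrium.
Group 3 minus oxidation state 3 gives a d⁰ configuration.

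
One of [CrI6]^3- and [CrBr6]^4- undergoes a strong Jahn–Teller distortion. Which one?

[CrBr6]^4-

[CrI6]^3-: Summing ligand charges against the −3 overall charge gives an oxidation state of +3 for chromium. Cr sits in group 6, so the d-electron count is 6 − 3 = 3. The d³ configuration leaves the e_g set evenly filled (or empty) — no strong Jahn–Teller driving force.
[CrBr6]^4-: Each bromide is −1; balancing the −4 overall charge requires Cr(II). Group 6 minus oxidation state 2 gives a d⁴ configuration. Bromide is a weak-field ligand for a first-row metal, so the complex is high-spin. The t₂g³e_g¹ (high-spin) configuration has an unevenly filled e_g set; the Jahn–Teller theorem predicts a tetragonal distortion (typically axial elongation) to lift the degeneracy.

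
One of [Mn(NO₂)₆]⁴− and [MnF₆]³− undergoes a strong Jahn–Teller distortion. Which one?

[MnF₆]³−

[Mn(NO₂)₆]⁴−: Summing ligand charges against the −4 overall charge gives an oxidation state of +2 for manganese. Manganese is a group-7 element; Mn(II) is therefore d⁵. Nitro (N-bound nitrite) is a strong-field ligand (high in the spectrochemical series) for a first-row metal, so the complex is low-spin. The d⁵ configuration leaves the e_g set evenly filled (or empty) — no strong Jahn–Teller driving force.
[MnF₆]³−: Each fluoride is −1; balancing the −3 overall charge requires Mn(III). Manganese is a group-7 element; Mn(III) is therefore d⁴. Fluoride is a weak-field ligand for a first-row metal, so the complex is high-spin. The t₂g³e_g¹ (high-spin) configuration has an unevenly filled e_g set; the Jahn–Teller theorem predicts a tetragonal distortion (typically axial elongation) to lift the degeneracy.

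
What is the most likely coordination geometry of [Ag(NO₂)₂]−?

Ligand charges: each nitro (N-bound nitrite) is −1. With an overall charge of −1 the silver centre must be in the +1 oxidation state.
Ag sits in group 11, so the d-electron count is 11 − 1 = 10.
With 2 monodentate ligands the coordination number is 2.
A d¹⁰ ion with only two ligands adopts a linear arrangement (sp hybridisation; no CFSE preference).

linear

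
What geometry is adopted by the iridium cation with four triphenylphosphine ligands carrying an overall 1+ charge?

Triphenylphosphine is neutral; balancing the +1 overall charge requires Ir(I).
Iridium is a group-9 element; Ir(I) is therefore d⁸.
Coordination number: 4.
A 5d d⁸ ion has a large crystal-field splitting; square planar leaves the high-energy d_{x²−y²} orbital empty and maximises CFSE.

square planar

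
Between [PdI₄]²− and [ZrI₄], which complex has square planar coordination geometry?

For [PdI₄]²−: Ligand charges: each iodide is −1. With an overall charge of −2 the palladium centre must be in the +2 oxidation state. Palladium is a group-10 element; Pd(II) is therefore d⁸. A 4d d⁸ ion has a large crystal-field splitting; square planar leaves the high-energy d_{x²−y²} orbital empty and maximises CFSE. → square planar.
For [ZrI₄]: Each iodide is −1; balancing the 0 overall charge requires Zr(IV). Zirconium is a group-4 element; Zr(IV) is therefore d⁰. A d⁰ ion has no crystal-field stabilisation preference between square planar and tetrahedral, so four ligands adopt the sterically favoured tetrahedral geometry. → tetrahedral.

[PdI₄]²−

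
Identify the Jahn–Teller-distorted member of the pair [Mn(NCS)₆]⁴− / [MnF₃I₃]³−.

[Mn(NCS)₆]⁴−: Ligand charges: each isothiocyanate is −1. With an overall charge of −4 the manganese centre must be in the +2 oxidation state. Mn sits in group 7, so the d-electron count is 7 − 2 = 5. Isothiocyanate is a weak-field ligand for a first-row metal, so the complex is high-spin. The d⁵ configuration leaves the e_g set evenly filled (or empty) — no strong Jahn–Teller driving force.
[MnF₃I₃]³−: Each fluoride is −1; each iodide is −1; balancing the −3 overall charge requires Mn(III). Manganese is a group-7 element; Mn(III) is therefore d⁴. Fluoride and iodide are weak-field ligands for a first-row metal, so the complex is high-spin. The t₂g³e_g¹ (high-spin) configuration has an unevenly filled e_g set; the Jahn–Teller theorem predicts a tetragonal distortion (typically axial elongation) to lift the degeneracy.

[MnF₃I₃]³−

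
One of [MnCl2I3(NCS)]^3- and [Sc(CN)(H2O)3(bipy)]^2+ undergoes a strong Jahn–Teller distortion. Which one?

[MnCl2I3(NCS)]^3-: Each chloride is −1; each iodide is −1; each isothiocyanate is −1; balancing the −3 overall charge requires Mn(III). Manganese is a group-7 element; Mn(III) is therefore d⁴. Chloride, iodide, and isothiocyanate are weak-field ligands for a first-row metal, so the complex is high-spin. The t₂g³e_g¹ (high-spin) configuration has an unevenly filled e_g set; the Jahn–Teller theorem predicts a tetragonal distortion (typically axial elongation) to lift the degeneracy.
[Sc(CN)(H2O)3(bipy)]^2+: Each cyanide is −1; water is neutral; 2,2′-bipyridine is neutral; balancing the +2 overall charge requires Sc(III). Sc sits in group 3, so the d-electron count is 3 − 3 = 0. The d⁰ configuration leaves the e_g set evenly filled (or empty) — no strong Jahn–Teller driving force.

[MnCl2I3(NCS)]^3-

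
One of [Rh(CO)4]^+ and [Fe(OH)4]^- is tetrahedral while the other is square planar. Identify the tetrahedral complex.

[Fe(OH)4]^-

For [Rh(CO)4]^+: Summing ligand charges against the +1 overall charge gives an oxidation state of +1 for rhodium. Group 9 minus oxidation state 1 gives a d⁸ configuration. A 4d d⁸ ion has a large crystal-field splitting; square planar leaves the high-energy d_{x²−y²} orbital empty and maximises CFSE. → square planar.
For [Fe(OH)4]^-: Summing ligand charges against the −1 overall charge gives an oxidation state of +3 for iron. Fe sits in group 8, so the d-electron count is 8 − 3 = 5. A high-spin d⁵ ion has zero CFSE in either geometry, so four ligands adopt the sterically favoured tetrahedral geometry. → tetrahedral.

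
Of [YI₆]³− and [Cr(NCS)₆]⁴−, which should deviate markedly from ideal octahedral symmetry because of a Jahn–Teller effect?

[Cr(NCS)₆]⁴−

[YI₆]³−: Ligand charges: each iodide is −1. With an overall charge of −3 the yttrium centre must be in the +3 oxidation state. Y sits in group 3, so the d-electron count is 3 − 3 = 0. The d⁰ configuration leaves the e_g set evenly filled (or empty) — no strong Jahn–Teller driving force.
[Cr(NCS)₆]⁴−: Ligand charges: each isothiocyanate is −1. With an overall charge of −4 the chromium centre must be in the +2 oxidation state. Cr sits in group 6, so the d-electron count is 6 − 2 = 4. Isothiocyanate is a weak-field ligand for a first-row metal, so the complex is high-spin. The t₂g³e_g¹ (high-spin) configuration has an unevenly filled e_g set; the Jahn–Teller theorem predicts a tetragonal distortion (typically axial elongation) to lift the degeneracy.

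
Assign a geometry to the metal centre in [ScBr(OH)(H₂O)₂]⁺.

tetrahedral

Summing ligand charges against the +1 overall charge gives an oxidation state of +3 for scandium.
Group 3 minus oxidation state 3 gives a d⁰ configuration.
Coordination number: 4.
A d⁰ ion has no crystal-field stabilisation preference between square planar and tetrahedral, so four ligands adopt the sterically favoured tetrahedral geometry.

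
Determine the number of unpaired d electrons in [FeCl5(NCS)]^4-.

Summing ligand charges against the −4 overall charge gives an oxidation state of +2 for iron.
Group 8 minus oxidation state 2 gives a d⁶ configuration.
The spin state decides the count: Chloride and isothiocyanate are weak-field ligands for a first-row metal, so the complex is high-spin.
An octahedral high-spin d⁶ ion is t₂g⁴e_g², giving 4 unpaired electrons.

4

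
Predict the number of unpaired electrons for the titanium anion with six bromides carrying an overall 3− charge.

1

Each bromide is −1; balancing the −3 overall charge requires Ti(III).
Ti sits in group 4, so the d-electron count is 4 − 3 = 1.
In an octahedral field the d¹ configuration is t₂g¹e_g⁰ (only one arrangement possible), giving 1 unpaired electron.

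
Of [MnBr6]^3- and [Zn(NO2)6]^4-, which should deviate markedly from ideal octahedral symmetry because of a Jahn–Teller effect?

[MnBr6]^3-

[MnBr6]^3-: Each bromide is −1; balancing the −3 overall charge requires Mn(III). Mn sits in group 7, so the d-electron count is 7 − 3 = 4. Bromide is a weak-field ligand for a first-row metal, so the complex is high-spin. The t₂g³e_g¹ (high-spin) configuration has an unevenly filled e_g set; the Jahn–Teller theorem predicts a tetragonal distortion (typically axial elongation) to lift the degeneracy.
[Zn(NO2)6]^4-: Summing ligand charges against the −4 overall charge gives an oxidation state of +2 for zinc. Zn sits in group 12, so the d-electron count is 12 − 2 = 10. The d¹⁰ configuration leaves the e_g set evenly filled (or empty) — no strong Jahn–Teller driving force.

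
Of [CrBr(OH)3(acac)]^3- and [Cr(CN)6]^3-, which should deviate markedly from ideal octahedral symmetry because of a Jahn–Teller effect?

[CrBr(OH)3(acac)]^3-

[CrBr(OH)3(acac)]^3-: Ligand charges: each bromide is −1; each hydroxide is −1; each acetylacetonate is −1. With an overall charge of −3 the chromium centre must be in the +2 oxidation state. Chromium is a group-6 element; Cr(II) is therefore d⁴. Acetylacetonate, bromide, and hydroxide are weak-field ligands for a first-row metal, so the complex is high-spin. The t₂g³e_g¹ (high-spin) configuration has an unevenly filled e_g set; the Jahn–Teller theorem predicts a tetragonal distortion (typically axial elongation) to lift the degeneracy.
[Cr(CN)6]^3-: Each cyanide is −1; balancing the −3 overall charge requires Cr(III). Chromium is a group-6 element; Cr(III) is therefore d³. The d³ configuration leaves the e_g set evenly filled (or empty) — no strong Jahn–Teller driving force.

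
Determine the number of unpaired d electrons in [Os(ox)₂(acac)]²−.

1

Each oxalate is −2; each acetylacetonate is −1; balancing the −2 overall charge requires Os(III).
Os sits in group 8, so the d-electron count is 8 − 3 = 5.
Counting donor atoms: 2×oxalate (bidentate) → 4 donors; 1×acetylacetonate (bidentate) → 2 donors. Coordination number = 6.
The spin state decides the count: a 5d ion has a large Δₒ and is invariably low-spin.
An octahedral low-spin d⁵ ion is t₂g⁵e_g⁰, giving 1 unpaired electron.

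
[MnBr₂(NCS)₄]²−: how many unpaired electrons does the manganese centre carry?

3 unpaired electrons

Each bromide is −1; each isothiocyanate is −1; balancing the −2 overall charge requires Mn(IV).
Manganese is a group-7 element; Mn(IV) is therefore d³.
In an octahedral field the d³ configuration is t₂g³e_g⁰ (only one arrangement possible), giving 3 unpaired electrons.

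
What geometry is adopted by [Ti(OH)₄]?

Ligand charges: each hydroxide is −1. With an overall charge of 0 the titanium centre must be in the +4 oxidation state.
Ti sits in group 4, so the d-electron count is 4 − 4 = 0.
Coordination number: 4.
A d⁰ ion has no crystal-field stabilisation preference between square planar and tetrahedral, so four ligands adopt the sterically favoured tetrahedral geometry.

tetrahedral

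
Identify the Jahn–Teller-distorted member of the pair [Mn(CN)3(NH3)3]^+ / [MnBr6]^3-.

[MnBr6]^3-

[Mn(CN)3(NH3)3]^+: Each cyanide is −1; ammonia is neutral; balancing the +1 overall charge requires Mn(IV). Manganese is a group-7 element; Mn(IV) is therefore d³. The d³ configuration leaves the e_g set evenly filled (or empty) — no strong Jahn–Teller driving force.
[MnBr6]^3-: Summing ligand charges against the −3 overall charge gives an oxidation state of +3 for manganese. Mn sits in group 7, so the d-electron count is 7 − 3 = 4. Bromide is a weak-field ligand for a first-row metal, so the complex is high-spin. The t₂g³e_g¹ (high-spin) configuration has an unevenly filled e_g set; the Jahn–Teller theorem predicts a tetragonal distortion (typically axial elongation) to lift the degeneracy.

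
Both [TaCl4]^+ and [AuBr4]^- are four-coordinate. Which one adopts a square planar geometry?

For [TaCl4]^+: Ligand charges: each chloride is −1. With an overall charge of +1 the tantalum centre must be in the +5 oxidation state. Ta sits in group 5, so the d-electron count is 5 − 5 = 0. A d⁰ ion has no crystal-field stabilisation preference between square planar and tetrahedral, so four ligands adopt the sterically favoured tetrahedral geometry. → tetrahedral.
For [AuBr4]^-: Ligand charges: each bromide is −1. With an overall charge of −1 the gold centre must be in the +3 oxidation state. Group 11 minus oxidation state 3 gives a d⁸ configuration. A 5d d⁸ ion has a large crystal-field splitting; square planar leaves the high-energy d_{x²−y²} orbital empty and maximises CFSE. → square planar.

[AuBr4]^-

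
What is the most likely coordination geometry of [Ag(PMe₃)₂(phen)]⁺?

tetrahedral

Summing ligand charges against the +1 overall charge gives an oxidation state of +1 for silver.
Ag sits in group 11, so the d-electron count is 11 − 1 = 10.
Counting donor atoms: 2×trimethylphosphine (monodentate) → 2 donors; 1×1,10-phenanthroline (bidentate) → 2 donors. Coordination number = 4.
A d¹⁰ ion has no crystal-field stabilisation preference between square planar and tetrahedral, so four ligands adopt the sterically favoured tetrahedral geometry.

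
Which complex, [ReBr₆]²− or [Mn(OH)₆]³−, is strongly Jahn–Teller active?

[ReBr₆]²−: Ligand charges: each bromide is −1. With an overall charge of −2 the rhenium centre must be in the +4 oxidation state. Rhenium is a group-7 element; Re(IV) is therefore d³. The d³ configuration leaves the e_g set evenly filled (or empty) — no strong Jahn–Teller driving force.
[Mn(OH)₆]³−: Summing ligand charges against the −3 overall charge gives an oxidation state of +3 for manganese. Mn sits in group 7, so the d-electron count is 7 − 3 = 4. Hydroxide is a weak-field ligand for a first-row metal, so the complex is high-spin. The t₂g³e_g¹ (high-spin) configuration has an unevenly filled e_g set; the Jahn–Teller theorem predicts a tetragonal distortion (typically axial elongation) to lift the degeneracy.

[Mn(OH)₆]³−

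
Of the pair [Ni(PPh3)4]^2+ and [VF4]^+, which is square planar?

[Ni(PPh3)4]^2+

For [Ni(PPh3)4]^2+: Summing ligand charges against the +2 overall charge gives an oxidation state of +2 for nickel. Ni sits in group 10, so the d-electron count is 10 − 2 = 8. Triphenylphosphine is a strong-field ligand (high in the spectrochemical series). A 3d d⁸ ion with strong-field ligands gains enough CFSE to favour square planar over tetrahedral. → square planar.
For [VF4]^+: Ligand charges: each fluoride is −1. With an overall charge of +1 the vanadium centre must be in the +5 oxidation state. Group 5 minus oxidation state 5 gives a d⁰ configuration. A d⁰ ion has no crystal-field stabilisation preference between square planar and tetrahedral, so four ligands adopt the sterically favoured tetrahedral geometry. → tetrahedral.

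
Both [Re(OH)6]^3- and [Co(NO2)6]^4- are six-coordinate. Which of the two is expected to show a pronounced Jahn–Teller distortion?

[Re(OH)6]^3-: Each hydroxide is −1; balancing the −3 overall charge requires Re(III). Group 7 minus oxidation state 3 gives a d⁴ configuration. A 5d ion has a large Δₒ and is invariably low-spin. The d⁴ configuration leaves the e_g set evenly filled (or empty) — no strong Jahn–Teller driving force.
[Co(NO2)6]^4-: Summing ligand charges against the −4 overall charge gives an oxidation state of +2 for cobalt. Cobalt is a group-9 element; Co(II) is therefore d⁷. Nitro (N-bound nitrite) is a strong-field ligand (high in the spectrochemical series) for a first-row metal, so the complex is low-spin. The t₂g⁶e_g¹ (low-spin) configuration has an unevenly filled e_g set; the Jahn–Teller theorem predicts a tetragonal distortion (typically axial elongation) to lift the degeneracy.

[Co(NO2)6]^4-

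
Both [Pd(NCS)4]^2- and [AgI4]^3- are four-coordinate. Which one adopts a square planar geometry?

[Pd(NCS)4]^2-

For [Pd(NCS)4]^2-: Summing ligand charges against the −2 overall charge gives an oxidation state of +2 for palladium. Pd sits in group 10, so the d-electron count is 10 − 2 = 8. A 4d d⁸ ion has a large crystal-field splitting; square planar leaves the high-energy d_{x²−y²} orbital empty and maximises CFSE. → square planar.
For [AgI4]^3-: Summing ligand charges against the −3 overall charge gives an oxidation state of +1 for silver. Ag sits in group 11, so the d-electron count is 11 − 1 = 10. A d¹⁰ ion has no crystal-field stabilisation preference between square planar and tetrahedral, so four ligands adopt the sterically favoured tetrahedral geometry. → tetrahedral.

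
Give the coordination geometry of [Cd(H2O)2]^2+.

Water is neutral; balancing the +2 overall charge requires Cd(II).
Cd sits in group 12, so the d-electron count is 12 − 2 = 10.
With 2 monodentate ligands the coordination number is 2.
A d¹⁰ ion with only two ligands adopts a linear arrangement (sp hybridisation; no CFSE preference).

linear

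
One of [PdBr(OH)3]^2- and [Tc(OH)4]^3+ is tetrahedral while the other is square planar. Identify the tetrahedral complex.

For [PdBr(OH)3]^2-: Ligand charges: each bromide is −1; each hydroxide is −1. With an overall charge of −2 the palladium centre must be in the +2 oxidation state. Group 10 minus oxidation state 2 gives a d⁸ configuration. A 4d d⁸ ion has a large crystal-field splitting; square planar leaves the high-energy d_{x²−y²} orbital empty and maximises CFSE. → square planar.
For [Tc(OH)4]^3+: Summing ligand charges against the +3 overall charge gives an oxidation state of +7 for technetium. Group 7 minus oxidation state 7 gives a d⁰ configuration. A d⁰ ion has no crystal-field stabilisation preference between square planar and tetrahedral, so four ligands adopt the sterically favoured tetrahedral geometry. → tetrahedral.

[Tc(OH)4]^3+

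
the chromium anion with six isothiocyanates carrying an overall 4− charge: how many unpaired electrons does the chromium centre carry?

4

Each isothiocyanate is −1; balancing the −4 overall charge requires Cr(II).
Cr sits in group 6, so the d-electron count is 6 − 2 = 4.
The spin state decides the count: Isothiocyanate is a weak-field ligand for a first-row metal, so the complex is high-spin.
An octahedral high-spin d⁴ ion is t₂g³e_g¹, giving 4 unpaired electrons.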